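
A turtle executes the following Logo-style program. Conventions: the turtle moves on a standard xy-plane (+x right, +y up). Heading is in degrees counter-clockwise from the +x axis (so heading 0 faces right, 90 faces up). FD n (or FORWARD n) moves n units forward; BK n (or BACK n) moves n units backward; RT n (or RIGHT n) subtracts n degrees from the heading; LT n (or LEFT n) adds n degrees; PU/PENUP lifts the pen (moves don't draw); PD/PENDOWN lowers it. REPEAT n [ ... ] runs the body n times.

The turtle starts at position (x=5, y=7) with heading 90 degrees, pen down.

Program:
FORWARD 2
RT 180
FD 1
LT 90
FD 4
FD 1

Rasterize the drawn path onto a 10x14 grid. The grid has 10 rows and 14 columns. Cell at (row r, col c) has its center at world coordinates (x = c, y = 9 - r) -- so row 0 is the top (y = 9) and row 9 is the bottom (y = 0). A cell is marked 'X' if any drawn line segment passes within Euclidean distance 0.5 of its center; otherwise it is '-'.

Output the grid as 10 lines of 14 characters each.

Answer: -----X--------
-----XXXXXX---
-----X--------
--------------
--------------
--------------
--------------
--------------
--------------
--------------

Derivation:
Segment 0: (5,7) -> (5,9)
Segment 1: (5,9) -> (5,8)
Segment 2: (5,8) -> (9,8)
Segment 3: (9,8) -> (10,8)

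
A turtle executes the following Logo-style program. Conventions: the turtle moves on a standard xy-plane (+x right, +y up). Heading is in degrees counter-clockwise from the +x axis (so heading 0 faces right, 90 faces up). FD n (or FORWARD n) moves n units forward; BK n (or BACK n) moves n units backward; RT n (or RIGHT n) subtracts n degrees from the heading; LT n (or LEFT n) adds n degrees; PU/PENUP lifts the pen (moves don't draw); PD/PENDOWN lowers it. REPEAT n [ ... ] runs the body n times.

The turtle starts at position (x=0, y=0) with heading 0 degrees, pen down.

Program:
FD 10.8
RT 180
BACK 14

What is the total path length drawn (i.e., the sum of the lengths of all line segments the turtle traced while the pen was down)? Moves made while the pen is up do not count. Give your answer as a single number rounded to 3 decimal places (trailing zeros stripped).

Answer: 24.8

Derivation:
Executing turtle program step by step:
Start: pos=(0,0), heading=0, pen down
FD 10.8: (0,0) -> (10.8,0) [heading=0, draw]
RT 180: heading 0 -> 180
BK 14: (10.8,0) -> (24.8,0) [heading=180, draw]
Final: pos=(24.8,0), heading=180, 2 segment(s) drawn

Segment lengths:
  seg 1: (0,0) -> (10.8,0), length = 10.8
  seg 2: (10.8,0) -> (24.8,0), length = 14
Total = 24.8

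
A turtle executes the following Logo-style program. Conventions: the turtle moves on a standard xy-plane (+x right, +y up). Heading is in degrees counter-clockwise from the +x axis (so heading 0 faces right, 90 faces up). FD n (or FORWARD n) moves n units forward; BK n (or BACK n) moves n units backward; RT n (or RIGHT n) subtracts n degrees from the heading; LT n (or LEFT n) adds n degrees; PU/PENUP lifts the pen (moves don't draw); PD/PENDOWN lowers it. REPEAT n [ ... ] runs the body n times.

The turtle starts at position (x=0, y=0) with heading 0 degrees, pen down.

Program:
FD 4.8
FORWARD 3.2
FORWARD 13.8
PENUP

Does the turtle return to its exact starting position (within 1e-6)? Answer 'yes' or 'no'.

Answer: no

Derivation:
Executing turtle program step by step:
Start: pos=(0,0), heading=0, pen down
FD 4.8: (0,0) -> (4.8,0) [heading=0, draw]
FD 3.2: (4.8,0) -> (8,0) [heading=0, draw]
FD 13.8: (8,0) -> (21.8,0) [heading=0, draw]
PU: pen up
Final: pos=(21.8,0), heading=0, 3 segment(s) drawn

Start position: (0, 0)
Final position: (21.8, 0)
Distance = 21.8; >= 1e-6 -> NOT closed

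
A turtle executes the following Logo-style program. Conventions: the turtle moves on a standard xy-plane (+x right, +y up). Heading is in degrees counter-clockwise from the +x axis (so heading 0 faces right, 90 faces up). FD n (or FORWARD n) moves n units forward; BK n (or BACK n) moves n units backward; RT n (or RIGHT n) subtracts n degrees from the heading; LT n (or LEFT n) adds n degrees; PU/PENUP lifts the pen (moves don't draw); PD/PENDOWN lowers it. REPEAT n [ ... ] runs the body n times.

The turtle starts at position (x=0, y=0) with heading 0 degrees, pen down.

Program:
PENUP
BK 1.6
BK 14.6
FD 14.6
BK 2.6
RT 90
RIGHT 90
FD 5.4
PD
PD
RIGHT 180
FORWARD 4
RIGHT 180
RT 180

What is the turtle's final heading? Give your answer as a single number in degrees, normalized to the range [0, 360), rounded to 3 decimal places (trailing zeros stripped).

Executing turtle program step by step:
Start: pos=(0,0), heading=0, pen down
PU: pen up
BK 1.6: (0,0) -> (-1.6,0) [heading=0, move]
BK 14.6: (-1.6,0) -> (-16.2,0) [heading=0, move]
FD 14.6: (-16.2,0) -> (-1.6,0) [heading=0, move]
BK 2.6: (-1.6,0) -> (-4.2,0) [heading=0, move]
RT 90: heading 0 -> 270
RT 90: heading 270 -> 180
FD 5.4: (-4.2,0) -> (-9.6,0) [heading=180, move]
PD: pen down
PD: pen down
RT 180: heading 180 -> 0
FD 4: (-9.6,0) -> (-5.6,0) [heading=0, draw]
RT 180: heading 0 -> 180
RT 180: heading 180 -> 0
Final: pos=(-5.6,0), heading=0, 1 segment(s) drawn

Answer: 0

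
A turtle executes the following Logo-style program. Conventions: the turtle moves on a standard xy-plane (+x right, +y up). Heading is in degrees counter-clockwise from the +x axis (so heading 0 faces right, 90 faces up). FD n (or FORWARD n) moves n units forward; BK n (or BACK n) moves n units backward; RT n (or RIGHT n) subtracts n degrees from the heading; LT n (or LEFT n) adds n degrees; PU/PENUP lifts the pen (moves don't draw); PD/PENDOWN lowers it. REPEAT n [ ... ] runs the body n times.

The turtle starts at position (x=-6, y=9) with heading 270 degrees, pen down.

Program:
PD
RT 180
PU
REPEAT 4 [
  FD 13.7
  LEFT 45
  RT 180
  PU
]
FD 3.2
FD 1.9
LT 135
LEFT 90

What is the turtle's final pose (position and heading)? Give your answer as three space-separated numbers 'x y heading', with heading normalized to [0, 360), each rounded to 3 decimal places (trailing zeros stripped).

Executing turtle program step by step:
Start: pos=(-6,9), heading=270, pen down
PD: pen down
RT 180: heading 270 -> 90
PU: pen up
REPEAT 4 [
  -- iteration 1/4 --
  FD 13.7: (-6,9) -> (-6,22.7) [heading=90, move]
  LT 45: heading 90 -> 135
  RT 180: heading 135 -> 315
  PU: pen up
  -- iteration 2/4 --
  FD 13.7: (-6,22.7) -> (3.687,13.013) [heading=315, move]
  LT 45: heading 315 -> 0
  RT 180: heading 0 -> 180
  PU: pen up
  -- iteration 3/4 --
  FD 13.7: (3.687,13.013) -> (-10.013,13.013) [heading=180, move]
  LT 45: heading 180 -> 225
  RT 180: heading 225 -> 45
  PU: pen up
  -- iteration 4/4 --
  FD 13.7: (-10.013,13.013) -> (-0.325,22.7) [heading=45, move]
  LT 45: heading 45 -> 90
  RT 180: heading 90 -> 270
  PU: pen up
]
FD 3.2: (-0.325,22.7) -> (-0.325,19.5) [heading=270, move]
FD 1.9: (-0.325,19.5) -> (-0.325,17.6) [heading=270, move]
LT 135: heading 270 -> 45
LT 90: heading 45 -> 135
Final: pos=(-0.325,17.6), heading=135, 0 segment(s) drawn

Answer: -0.325 17.6 135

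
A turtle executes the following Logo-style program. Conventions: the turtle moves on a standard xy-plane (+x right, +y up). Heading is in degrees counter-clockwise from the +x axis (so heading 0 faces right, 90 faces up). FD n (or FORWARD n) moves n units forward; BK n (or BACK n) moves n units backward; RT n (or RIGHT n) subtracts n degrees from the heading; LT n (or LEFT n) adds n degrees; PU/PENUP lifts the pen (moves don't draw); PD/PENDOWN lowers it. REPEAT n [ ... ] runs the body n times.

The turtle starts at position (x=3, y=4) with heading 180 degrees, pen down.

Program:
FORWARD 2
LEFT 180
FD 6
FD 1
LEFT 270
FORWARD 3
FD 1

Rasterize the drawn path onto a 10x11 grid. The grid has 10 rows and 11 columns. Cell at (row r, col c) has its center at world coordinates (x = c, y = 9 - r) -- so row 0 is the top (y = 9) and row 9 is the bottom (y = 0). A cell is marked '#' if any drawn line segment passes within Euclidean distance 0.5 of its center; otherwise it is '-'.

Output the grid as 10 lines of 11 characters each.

Answer: -----------
-----------
-----------
-----------
-----------
-########--
--------#--
--------#--
--------#--
--------#--

Derivation:
Segment 0: (3,4) -> (1,4)
Segment 1: (1,4) -> (7,4)
Segment 2: (7,4) -> (8,4)
Segment 3: (8,4) -> (8,1)
Segment 4: (8,1) -> (8,-0)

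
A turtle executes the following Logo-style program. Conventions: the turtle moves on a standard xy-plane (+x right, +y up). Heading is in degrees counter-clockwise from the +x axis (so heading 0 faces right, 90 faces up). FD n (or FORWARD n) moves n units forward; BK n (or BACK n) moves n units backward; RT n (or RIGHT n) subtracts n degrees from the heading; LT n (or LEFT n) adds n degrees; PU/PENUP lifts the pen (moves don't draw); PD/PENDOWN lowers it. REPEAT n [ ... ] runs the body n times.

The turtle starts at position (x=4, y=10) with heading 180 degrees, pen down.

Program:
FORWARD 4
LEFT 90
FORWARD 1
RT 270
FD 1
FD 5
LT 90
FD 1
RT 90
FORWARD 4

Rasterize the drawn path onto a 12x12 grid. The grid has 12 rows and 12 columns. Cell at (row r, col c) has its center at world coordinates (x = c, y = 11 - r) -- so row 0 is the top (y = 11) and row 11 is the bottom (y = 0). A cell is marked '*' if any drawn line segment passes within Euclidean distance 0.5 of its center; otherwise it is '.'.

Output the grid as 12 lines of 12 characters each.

Segment 0: (4,10) -> (0,10)
Segment 1: (0,10) -> (-0,9)
Segment 2: (-0,9) -> (1,9)
Segment 3: (1,9) -> (6,9)
Segment 4: (6,9) -> (6,10)
Segment 5: (6,10) -> (10,10)

Answer: ............
*****.*****.
*******.....
............
............
............
............
............
............
............
............
............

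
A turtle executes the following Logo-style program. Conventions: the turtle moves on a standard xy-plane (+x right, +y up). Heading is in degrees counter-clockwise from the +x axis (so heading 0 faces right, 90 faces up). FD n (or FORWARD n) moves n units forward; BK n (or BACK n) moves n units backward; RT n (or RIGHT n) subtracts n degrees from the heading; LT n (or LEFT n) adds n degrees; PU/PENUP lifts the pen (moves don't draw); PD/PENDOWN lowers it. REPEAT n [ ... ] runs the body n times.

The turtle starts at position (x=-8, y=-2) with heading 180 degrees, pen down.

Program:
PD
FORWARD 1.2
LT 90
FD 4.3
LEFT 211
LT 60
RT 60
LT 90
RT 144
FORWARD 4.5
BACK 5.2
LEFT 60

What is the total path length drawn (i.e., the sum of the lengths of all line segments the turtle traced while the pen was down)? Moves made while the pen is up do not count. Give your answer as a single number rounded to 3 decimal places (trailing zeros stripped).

Answer: 15.2

Derivation:
Executing turtle program step by step:
Start: pos=(-8,-2), heading=180, pen down
PD: pen down
FD 1.2: (-8,-2) -> (-9.2,-2) [heading=180, draw]
LT 90: heading 180 -> 270
FD 4.3: (-9.2,-2) -> (-9.2,-6.3) [heading=270, draw]
LT 211: heading 270 -> 121
LT 60: heading 121 -> 181
RT 60: heading 181 -> 121
LT 90: heading 121 -> 211
RT 144: heading 211 -> 67
FD 4.5: (-9.2,-6.3) -> (-7.442,-2.158) [heading=67, draw]
BK 5.2: (-7.442,-2.158) -> (-9.474,-6.944) [heading=67, draw]
LT 60: heading 67 -> 127
Final: pos=(-9.474,-6.944), heading=127, 4 segment(s) drawn

Segment lengths:
  seg 1: (-8,-2) -> (-9.2,-2), length = 1.2
  seg 2: (-9.2,-2) -> (-9.2,-6.3), length = 4.3
  seg 3: (-9.2,-6.3) -> (-7.442,-2.158), length = 4.5
  seg 4: (-7.442,-2.158) -> (-9.474,-6.944), length = 5.2
Total = 15.2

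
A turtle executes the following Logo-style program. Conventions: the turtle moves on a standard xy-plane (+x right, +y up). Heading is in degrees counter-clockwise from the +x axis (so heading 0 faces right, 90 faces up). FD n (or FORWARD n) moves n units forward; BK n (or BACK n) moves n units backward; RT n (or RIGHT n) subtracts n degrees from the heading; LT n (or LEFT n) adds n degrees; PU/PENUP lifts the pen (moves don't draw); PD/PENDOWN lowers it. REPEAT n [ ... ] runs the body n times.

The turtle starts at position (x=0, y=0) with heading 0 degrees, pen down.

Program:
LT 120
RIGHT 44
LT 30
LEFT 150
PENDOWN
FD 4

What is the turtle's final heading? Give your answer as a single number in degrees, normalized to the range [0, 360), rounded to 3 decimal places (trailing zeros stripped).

Answer: 256

Derivation:
Executing turtle program step by step:
Start: pos=(0,0), heading=0, pen down
LT 120: heading 0 -> 120
RT 44: heading 120 -> 76
LT 30: heading 76 -> 106
LT 150: heading 106 -> 256
PD: pen down
FD 4: (0,0) -> (-0.968,-3.881) [heading=256, draw]
Final: pos=(-0.968,-3.881), heading=256, 1 segment(s) drawn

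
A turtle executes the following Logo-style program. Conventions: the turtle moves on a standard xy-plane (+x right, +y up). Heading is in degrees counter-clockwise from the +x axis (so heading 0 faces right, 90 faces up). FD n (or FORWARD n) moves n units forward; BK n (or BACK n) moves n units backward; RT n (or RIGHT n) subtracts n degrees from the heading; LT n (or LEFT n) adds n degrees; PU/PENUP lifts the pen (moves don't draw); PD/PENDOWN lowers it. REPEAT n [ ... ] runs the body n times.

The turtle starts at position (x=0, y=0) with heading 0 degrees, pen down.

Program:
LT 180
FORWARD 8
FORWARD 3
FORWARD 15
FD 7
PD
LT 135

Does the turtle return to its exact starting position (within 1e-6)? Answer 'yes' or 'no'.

Answer: no

Derivation:
Executing turtle program step by step:
Start: pos=(0,0), heading=0, pen down
LT 180: heading 0 -> 180
FD 8: (0,0) -> (-8,0) [heading=180, draw]
FD 3: (-8,0) -> (-11,0) [heading=180, draw]
FD 15: (-11,0) -> (-26,0) [heading=180, draw]
FD 7: (-26,0) -> (-33,0) [heading=180, draw]
PD: pen down
LT 135: heading 180 -> 315
Final: pos=(-33,0), heading=315, 4 segment(s) drawn

Start position: (0, 0)
Final position: (-33, 0)
Distance = 33; >= 1e-6 -> NOT closed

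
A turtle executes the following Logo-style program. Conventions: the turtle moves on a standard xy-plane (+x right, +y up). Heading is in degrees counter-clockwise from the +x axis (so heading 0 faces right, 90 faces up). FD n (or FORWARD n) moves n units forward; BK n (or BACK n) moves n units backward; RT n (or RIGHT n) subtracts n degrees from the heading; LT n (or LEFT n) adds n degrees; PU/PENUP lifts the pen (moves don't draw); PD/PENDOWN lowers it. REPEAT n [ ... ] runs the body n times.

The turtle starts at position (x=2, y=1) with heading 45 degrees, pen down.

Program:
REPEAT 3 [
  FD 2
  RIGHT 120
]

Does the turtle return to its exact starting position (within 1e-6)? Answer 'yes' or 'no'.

Executing turtle program step by step:
Start: pos=(2,1), heading=45, pen down
REPEAT 3 [
  -- iteration 1/3 --
  FD 2: (2,1) -> (3.414,2.414) [heading=45, draw]
  RT 120: heading 45 -> 285
  -- iteration 2/3 --
  FD 2: (3.414,2.414) -> (3.932,0.482) [heading=285, draw]
  RT 120: heading 285 -> 165
  -- iteration 3/3 --
  FD 2: (3.932,0.482) -> (2,1) [heading=165, draw]
  RT 120: heading 165 -> 45
]
Final: pos=(2,1), heading=45, 3 segment(s) drawn

Start position: (2, 1)
Final position: (2, 1)
Distance = 0; < 1e-6 -> CLOSED

Answer: yes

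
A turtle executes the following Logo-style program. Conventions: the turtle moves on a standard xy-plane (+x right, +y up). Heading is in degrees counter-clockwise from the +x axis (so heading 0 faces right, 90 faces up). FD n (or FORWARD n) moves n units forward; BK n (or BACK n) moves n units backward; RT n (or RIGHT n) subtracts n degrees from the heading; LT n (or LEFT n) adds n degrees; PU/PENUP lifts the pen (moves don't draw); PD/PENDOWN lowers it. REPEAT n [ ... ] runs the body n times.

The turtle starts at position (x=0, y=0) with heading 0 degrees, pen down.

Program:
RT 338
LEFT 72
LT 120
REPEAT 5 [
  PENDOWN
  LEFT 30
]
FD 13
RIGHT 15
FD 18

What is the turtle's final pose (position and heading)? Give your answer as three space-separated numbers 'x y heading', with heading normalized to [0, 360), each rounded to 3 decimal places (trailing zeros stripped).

Executing turtle program step by step:
Start: pos=(0,0), heading=0, pen down
RT 338: heading 0 -> 22
LT 72: heading 22 -> 94
LT 120: heading 94 -> 214
REPEAT 5 [
  -- iteration 1/5 --
  PD: pen down
  LT 30: heading 214 -> 244
  -- iteration 2/5 --
  PD: pen down
  LT 30: heading 244 -> 274
  -- iteration 3/5 --
  PD: pen down
  LT 30: heading 274 -> 304
  -- iteration 4/5 --
  PD: pen down
  LT 30: heading 304 -> 334
  -- iteration 5/5 --
  PD: pen down
  LT 30: heading 334 -> 4
]
FD 13: (0,0) -> (12.968,0.907) [heading=4, draw]
RT 15: heading 4 -> 349
FD 18: (12.968,0.907) -> (30.638,-2.528) [heading=349, draw]
Final: pos=(30.638,-2.528), heading=349, 2 segment(s) drawn

Answer: 30.638 -2.528 349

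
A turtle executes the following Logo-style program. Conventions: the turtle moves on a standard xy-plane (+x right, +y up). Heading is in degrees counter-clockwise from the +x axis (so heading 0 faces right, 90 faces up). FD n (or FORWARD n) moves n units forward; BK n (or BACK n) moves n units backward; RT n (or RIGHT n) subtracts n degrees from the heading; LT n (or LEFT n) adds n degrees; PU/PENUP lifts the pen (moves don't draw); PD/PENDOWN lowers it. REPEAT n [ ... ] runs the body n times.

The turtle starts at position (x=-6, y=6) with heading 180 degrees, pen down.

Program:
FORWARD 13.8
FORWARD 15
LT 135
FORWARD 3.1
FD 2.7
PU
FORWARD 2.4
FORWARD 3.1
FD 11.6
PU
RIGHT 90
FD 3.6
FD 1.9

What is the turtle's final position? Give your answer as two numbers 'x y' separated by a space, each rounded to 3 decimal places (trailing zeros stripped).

Answer: -22.496 -14.082

Derivation:
Executing turtle program step by step:
Start: pos=(-6,6), heading=180, pen down
FD 13.8: (-6,6) -> (-19.8,6) [heading=180, draw]
FD 15: (-19.8,6) -> (-34.8,6) [heading=180, draw]
LT 135: heading 180 -> 315
FD 3.1: (-34.8,6) -> (-32.608,3.808) [heading=315, draw]
FD 2.7: (-32.608,3.808) -> (-30.699,1.899) [heading=315, draw]
PU: pen up
FD 2.4: (-30.699,1.899) -> (-29.002,0.202) [heading=315, move]
FD 3.1: (-29.002,0.202) -> (-26.81,-1.99) [heading=315, move]
FD 11.6: (-26.81,-1.99) -> (-18.607,-10.193) [heading=315, move]
PU: pen up
RT 90: heading 315 -> 225
FD 3.6: (-18.607,-10.193) -> (-21.153,-12.738) [heading=225, move]
FD 1.9: (-21.153,-12.738) -> (-22.496,-14.082) [heading=225, move]
Final: pos=(-22.496,-14.082), heading=225, 4 segment(s) drawn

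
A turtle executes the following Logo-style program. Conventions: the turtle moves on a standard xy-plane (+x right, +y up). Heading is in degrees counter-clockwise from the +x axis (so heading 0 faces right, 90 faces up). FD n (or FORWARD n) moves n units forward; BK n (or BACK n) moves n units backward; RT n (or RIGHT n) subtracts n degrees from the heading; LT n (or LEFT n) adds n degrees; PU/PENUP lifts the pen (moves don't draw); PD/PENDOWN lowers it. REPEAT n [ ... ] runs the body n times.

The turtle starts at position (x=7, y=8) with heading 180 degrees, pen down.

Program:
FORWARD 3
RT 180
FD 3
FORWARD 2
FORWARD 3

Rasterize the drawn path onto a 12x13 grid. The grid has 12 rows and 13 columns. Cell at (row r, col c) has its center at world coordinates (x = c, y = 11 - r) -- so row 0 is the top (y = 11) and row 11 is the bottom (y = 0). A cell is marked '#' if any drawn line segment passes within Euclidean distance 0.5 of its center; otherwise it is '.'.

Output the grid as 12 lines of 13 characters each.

Segment 0: (7,8) -> (4,8)
Segment 1: (4,8) -> (7,8)
Segment 2: (7,8) -> (9,8)
Segment 3: (9,8) -> (12,8)

Answer: .............
.............
.............
....#########
.............
.............
.............
.............
.............
.............
.............
.............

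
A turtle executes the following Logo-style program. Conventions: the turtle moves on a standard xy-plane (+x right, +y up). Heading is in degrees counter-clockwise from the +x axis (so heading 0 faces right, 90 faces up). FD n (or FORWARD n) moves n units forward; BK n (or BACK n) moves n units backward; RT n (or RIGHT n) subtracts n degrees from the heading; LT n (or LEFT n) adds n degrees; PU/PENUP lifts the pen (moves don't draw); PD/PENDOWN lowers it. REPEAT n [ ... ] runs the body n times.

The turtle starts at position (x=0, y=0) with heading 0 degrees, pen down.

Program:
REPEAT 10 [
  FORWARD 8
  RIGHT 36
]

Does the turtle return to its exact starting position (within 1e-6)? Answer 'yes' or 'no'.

Answer: yes

Derivation:
Executing turtle program step by step:
Start: pos=(0,0), heading=0, pen down
REPEAT 10 [
  -- iteration 1/10 --
  FD 8: (0,0) -> (8,0) [heading=0, draw]
  RT 36: heading 0 -> 324
  -- iteration 2/10 --
  FD 8: (8,0) -> (14.472,-4.702) [heading=324, draw]
  RT 36: heading 324 -> 288
  -- iteration 3/10 --
  FD 8: (14.472,-4.702) -> (16.944,-12.311) [heading=288, draw]
  RT 36: heading 288 -> 252
  -- iteration 4/10 --
  FD 8: (16.944,-12.311) -> (14.472,-19.919) [heading=252, draw]
  RT 36: heading 252 -> 216
  -- iteration 5/10 --
  FD 8: (14.472,-19.919) -> (8,-24.621) [heading=216, draw]
  RT 36: heading 216 -> 180
  -- iteration 6/10 --
  FD 8: (8,-24.621) -> (0,-24.621) [heading=180, draw]
  RT 36: heading 180 -> 144
  -- iteration 7/10 --
  FD 8: (0,-24.621) -> (-6.472,-19.919) [heading=144, draw]
  RT 36: heading 144 -> 108
  -- iteration 8/10 --
  FD 8: (-6.472,-19.919) -> (-8.944,-12.311) [heading=108, draw]
  RT 36: heading 108 -> 72
  -- iteration 9/10 --
  FD 8: (-8.944,-12.311) -> (-6.472,-4.702) [heading=72, draw]
  RT 36: heading 72 -> 36
  -- iteration 10/10 --
  FD 8: (-6.472,-4.702) -> (0,0) [heading=36, draw]
  RT 36: heading 36 -> 0
]
Final: pos=(0,0), heading=0, 10 segment(s) drawn

Start position: (0, 0)
Final position: (0, 0)
Distance = 0; < 1e-6 -> CLOSED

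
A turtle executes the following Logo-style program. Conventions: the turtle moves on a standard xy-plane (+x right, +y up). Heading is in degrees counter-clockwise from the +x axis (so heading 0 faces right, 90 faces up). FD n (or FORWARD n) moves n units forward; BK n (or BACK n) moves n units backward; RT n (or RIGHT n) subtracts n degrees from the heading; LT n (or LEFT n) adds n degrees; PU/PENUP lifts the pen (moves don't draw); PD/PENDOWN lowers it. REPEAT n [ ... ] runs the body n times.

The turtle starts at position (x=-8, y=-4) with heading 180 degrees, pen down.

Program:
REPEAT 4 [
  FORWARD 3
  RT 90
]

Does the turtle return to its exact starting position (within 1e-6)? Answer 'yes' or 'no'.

Executing turtle program step by step:
Start: pos=(-8,-4), heading=180, pen down
REPEAT 4 [
  -- iteration 1/4 --
  FD 3: (-8,-4) -> (-11,-4) [heading=180, draw]
  RT 90: heading 180 -> 90
  -- iteration 2/4 --
  FD 3: (-11,-4) -> (-11,-1) [heading=90, draw]
  RT 90: heading 90 -> 0
  -- iteration 3/4 --
  FD 3: (-11,-1) -> (-8,-1) [heading=0, draw]
  RT 90: heading 0 -> 270
  -- iteration 4/4 --
  FD 3: (-8,-1) -> (-8,-4) [heading=270, draw]
  RT 90: heading 270 -> 180
]
Final: pos=(-8,-4), heading=180, 4 segment(s) drawn

Start position: (-8, -4)
Final position: (-8, -4)
Distance = 0; < 1e-6 -> CLOSED

Answer: yes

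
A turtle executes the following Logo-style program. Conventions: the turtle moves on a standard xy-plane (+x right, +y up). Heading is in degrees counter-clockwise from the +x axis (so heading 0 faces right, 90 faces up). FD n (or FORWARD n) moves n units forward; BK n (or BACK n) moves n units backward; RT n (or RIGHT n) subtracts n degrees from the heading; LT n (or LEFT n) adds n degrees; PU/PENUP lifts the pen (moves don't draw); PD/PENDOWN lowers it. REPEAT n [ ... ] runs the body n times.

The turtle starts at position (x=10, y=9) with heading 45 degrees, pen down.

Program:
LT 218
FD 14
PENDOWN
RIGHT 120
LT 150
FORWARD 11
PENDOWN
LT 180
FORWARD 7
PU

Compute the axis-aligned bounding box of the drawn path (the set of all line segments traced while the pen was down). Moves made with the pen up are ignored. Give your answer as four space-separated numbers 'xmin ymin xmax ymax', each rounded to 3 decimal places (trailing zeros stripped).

Answer: 8.294 -15.021 12.592 9

Derivation:
Executing turtle program step by step:
Start: pos=(10,9), heading=45, pen down
LT 218: heading 45 -> 263
FD 14: (10,9) -> (8.294,-4.896) [heading=263, draw]
PD: pen down
RT 120: heading 263 -> 143
LT 150: heading 143 -> 293
FD 11: (8.294,-4.896) -> (12.592,-15.021) [heading=293, draw]
PD: pen down
LT 180: heading 293 -> 113
FD 7: (12.592,-15.021) -> (9.857,-8.578) [heading=113, draw]
PU: pen up
Final: pos=(9.857,-8.578), heading=113, 3 segment(s) drawn

Segment endpoints: x in {8.294, 9.857, 10, 12.592}, y in {-15.021, -8.578, -4.896, 9}
xmin=8.294, ymin=-15.021, xmax=12.592, ymax=9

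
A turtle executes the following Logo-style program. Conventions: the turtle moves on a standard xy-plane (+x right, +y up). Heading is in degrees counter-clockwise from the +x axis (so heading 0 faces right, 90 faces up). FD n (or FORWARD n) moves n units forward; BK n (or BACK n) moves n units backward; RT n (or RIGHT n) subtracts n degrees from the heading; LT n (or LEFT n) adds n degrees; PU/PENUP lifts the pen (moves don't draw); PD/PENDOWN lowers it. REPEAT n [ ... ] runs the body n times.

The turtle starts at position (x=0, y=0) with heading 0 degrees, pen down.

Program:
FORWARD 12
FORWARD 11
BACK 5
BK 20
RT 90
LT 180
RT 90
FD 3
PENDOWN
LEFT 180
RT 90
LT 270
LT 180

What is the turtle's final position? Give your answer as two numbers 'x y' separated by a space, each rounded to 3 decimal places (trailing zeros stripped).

Executing turtle program step by step:
Start: pos=(0,0), heading=0, pen down
FD 12: (0,0) -> (12,0) [heading=0, draw]
FD 11: (12,0) -> (23,0) [heading=0, draw]
BK 5: (23,0) -> (18,0) [heading=0, draw]
BK 20: (18,0) -> (-2,0) [heading=0, draw]
RT 90: heading 0 -> 270
LT 180: heading 270 -> 90
RT 90: heading 90 -> 0
FD 3: (-2,0) -> (1,0) [heading=0, draw]
PD: pen down
LT 180: heading 0 -> 180
RT 90: heading 180 -> 90
LT 270: heading 90 -> 0
LT 180: heading 0 -> 180
Final: pos=(1,0), heading=180, 5 segment(s) drawn

Answer: 1 0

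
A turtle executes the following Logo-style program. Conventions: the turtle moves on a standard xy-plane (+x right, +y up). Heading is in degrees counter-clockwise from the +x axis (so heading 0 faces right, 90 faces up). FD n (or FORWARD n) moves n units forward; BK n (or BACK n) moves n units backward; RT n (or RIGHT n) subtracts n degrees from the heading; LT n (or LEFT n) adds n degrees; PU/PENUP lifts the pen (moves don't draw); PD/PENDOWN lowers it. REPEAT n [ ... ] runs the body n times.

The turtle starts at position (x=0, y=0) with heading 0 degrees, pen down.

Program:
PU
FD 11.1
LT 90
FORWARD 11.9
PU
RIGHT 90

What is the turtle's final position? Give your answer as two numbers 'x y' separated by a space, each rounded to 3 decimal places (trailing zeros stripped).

Answer: 11.1 11.9

Derivation:
Executing turtle program step by step:
Start: pos=(0,0), heading=0, pen down
PU: pen up
FD 11.1: (0,0) -> (11.1,0) [heading=0, move]
LT 90: heading 0 -> 90
FD 11.9: (11.1,0) -> (11.1,11.9) [heading=90, move]
PU: pen up
RT 90: heading 90 -> 0
Final: pos=(11.1,11.9), heading=0, 0 segment(s) drawn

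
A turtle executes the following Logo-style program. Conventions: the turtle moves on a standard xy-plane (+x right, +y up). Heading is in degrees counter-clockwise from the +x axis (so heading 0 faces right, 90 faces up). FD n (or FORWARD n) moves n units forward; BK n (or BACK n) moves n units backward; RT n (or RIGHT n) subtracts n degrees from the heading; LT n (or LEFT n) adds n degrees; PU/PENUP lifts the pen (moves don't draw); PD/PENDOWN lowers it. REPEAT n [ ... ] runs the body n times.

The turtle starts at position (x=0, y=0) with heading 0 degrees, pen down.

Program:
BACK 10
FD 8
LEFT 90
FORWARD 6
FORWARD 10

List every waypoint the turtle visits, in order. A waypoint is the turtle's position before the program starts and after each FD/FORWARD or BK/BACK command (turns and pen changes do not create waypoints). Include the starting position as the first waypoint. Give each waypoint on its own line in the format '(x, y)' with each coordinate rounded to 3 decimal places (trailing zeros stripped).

Answer: (0, 0)
(-10, 0)
(-2, 0)
(-2, 6)
(-2, 16)

Derivation:
Executing turtle program step by step:
Start: pos=(0,0), heading=0, pen down
BK 10: (0,0) -> (-10,0) [heading=0, draw]
FD 8: (-10,0) -> (-2,0) [heading=0, draw]
LT 90: heading 0 -> 90
FD 6: (-2,0) -> (-2,6) [heading=90, draw]
FD 10: (-2,6) -> (-2,16) [heading=90, draw]
Final: pos=(-2,16), heading=90, 4 segment(s) drawn
Waypoints (5 total):
(0, 0)
(-10, 0)
(-2, 0)
(-2, 6)
(-2, 16)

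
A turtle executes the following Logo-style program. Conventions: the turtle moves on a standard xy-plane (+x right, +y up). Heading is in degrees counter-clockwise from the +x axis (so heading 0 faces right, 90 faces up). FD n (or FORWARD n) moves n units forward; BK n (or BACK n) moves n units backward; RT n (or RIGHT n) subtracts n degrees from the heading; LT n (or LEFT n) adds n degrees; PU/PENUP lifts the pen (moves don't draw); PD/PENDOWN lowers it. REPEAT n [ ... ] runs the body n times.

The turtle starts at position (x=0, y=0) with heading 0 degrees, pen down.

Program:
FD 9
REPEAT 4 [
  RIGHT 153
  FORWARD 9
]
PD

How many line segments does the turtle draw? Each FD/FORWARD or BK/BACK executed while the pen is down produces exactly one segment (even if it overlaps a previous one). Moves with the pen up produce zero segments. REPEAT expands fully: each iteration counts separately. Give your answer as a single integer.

Executing turtle program step by step:
Start: pos=(0,0), heading=0, pen down
FD 9: (0,0) -> (9,0) [heading=0, draw]
REPEAT 4 [
  -- iteration 1/4 --
  RT 153: heading 0 -> 207
  FD 9: (9,0) -> (0.981,-4.086) [heading=207, draw]
  -- iteration 2/4 --
  RT 153: heading 207 -> 54
  FD 9: (0.981,-4.086) -> (6.271,3.195) [heading=54, draw]
  -- iteration 3/4 --
  RT 153: heading 54 -> 261
  FD 9: (6.271,3.195) -> (4.863,-5.694) [heading=261, draw]
  -- iteration 4/4 --
  RT 153: heading 261 -> 108
  FD 9: (4.863,-5.694) -> (2.082,2.866) [heading=108, draw]
]
PD: pen down
Final: pos=(2.082,2.866), heading=108, 5 segment(s) drawn
Segments drawn: 5

Answer: 5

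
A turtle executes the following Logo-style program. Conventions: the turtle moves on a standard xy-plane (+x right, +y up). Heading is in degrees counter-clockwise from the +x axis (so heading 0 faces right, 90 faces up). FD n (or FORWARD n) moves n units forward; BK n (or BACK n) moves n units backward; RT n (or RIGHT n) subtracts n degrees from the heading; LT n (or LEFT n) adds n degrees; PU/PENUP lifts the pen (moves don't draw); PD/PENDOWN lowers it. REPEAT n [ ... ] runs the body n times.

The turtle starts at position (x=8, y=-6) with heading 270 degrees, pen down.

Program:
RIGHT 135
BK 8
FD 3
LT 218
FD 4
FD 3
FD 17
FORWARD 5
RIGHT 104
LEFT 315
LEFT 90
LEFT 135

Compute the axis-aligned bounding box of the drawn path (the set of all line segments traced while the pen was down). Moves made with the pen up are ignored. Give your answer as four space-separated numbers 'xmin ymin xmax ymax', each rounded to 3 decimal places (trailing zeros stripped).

Answer: 8 -13.07 40.319 -6

Derivation:
Executing turtle program step by step:
Start: pos=(8,-6), heading=270, pen down
RT 135: heading 270 -> 135
BK 8: (8,-6) -> (13.657,-11.657) [heading=135, draw]
FD 3: (13.657,-11.657) -> (11.536,-9.536) [heading=135, draw]
LT 218: heading 135 -> 353
FD 4: (11.536,-9.536) -> (15.506,-10.023) [heading=353, draw]
FD 3: (15.506,-10.023) -> (18.483,-10.389) [heading=353, draw]
FD 17: (18.483,-10.389) -> (35.357,-12.46) [heading=353, draw]
FD 5: (35.357,-12.46) -> (40.319,-13.07) [heading=353, draw]
RT 104: heading 353 -> 249
LT 315: heading 249 -> 204
LT 90: heading 204 -> 294
LT 135: heading 294 -> 69
Final: pos=(40.319,-13.07), heading=69, 6 segment(s) drawn

Segment endpoints: x in {8, 11.536, 13.657, 15.506, 18.483, 35.357, 40.319}, y in {-13.07, -12.46, -11.657, -10.389, -10.023, -9.536, -6}
xmin=8, ymin=-13.07, xmax=40.319, ymax=-6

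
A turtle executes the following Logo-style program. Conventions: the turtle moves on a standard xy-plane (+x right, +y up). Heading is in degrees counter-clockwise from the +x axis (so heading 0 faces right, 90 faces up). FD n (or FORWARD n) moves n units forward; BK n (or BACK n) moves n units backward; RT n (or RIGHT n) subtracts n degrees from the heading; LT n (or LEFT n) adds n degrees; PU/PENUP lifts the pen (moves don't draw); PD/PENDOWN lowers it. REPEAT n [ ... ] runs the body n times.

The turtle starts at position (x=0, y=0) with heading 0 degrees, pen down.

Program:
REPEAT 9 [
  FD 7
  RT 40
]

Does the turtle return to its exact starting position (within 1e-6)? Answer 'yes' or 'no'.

Answer: yes

Derivation:
Executing turtle program step by step:
Start: pos=(0,0), heading=0, pen down
REPEAT 9 [
  -- iteration 1/9 --
  FD 7: (0,0) -> (7,0) [heading=0, draw]
  RT 40: heading 0 -> 320
  -- iteration 2/9 --
  FD 7: (7,0) -> (12.362,-4.5) [heading=320, draw]
  RT 40: heading 320 -> 280
  -- iteration 3/9 --
  FD 7: (12.362,-4.5) -> (13.578,-11.393) [heading=280, draw]
  RT 40: heading 280 -> 240
  -- iteration 4/9 --
  FD 7: (13.578,-11.393) -> (10.078,-17.455) [heading=240, draw]
  RT 40: heading 240 -> 200
  -- iteration 5/9 --
  FD 7: (10.078,-17.455) -> (3.5,-19.849) [heading=200, draw]
  RT 40: heading 200 -> 160
  -- iteration 6/9 --
  FD 7: (3.5,-19.849) -> (-3.078,-17.455) [heading=160, draw]
  RT 40: heading 160 -> 120
  -- iteration 7/9 --
  FD 7: (-3.078,-17.455) -> (-6.578,-11.393) [heading=120, draw]
  RT 40: heading 120 -> 80
  -- iteration 8/9 --
  FD 7: (-6.578,-11.393) -> (-5.362,-4.5) [heading=80, draw]
  RT 40: heading 80 -> 40
  -- iteration 9/9 --
  FD 7: (-5.362,-4.5) -> (0,0) [heading=40, draw]
  RT 40: heading 40 -> 0
]
Final: pos=(0,0), heading=0, 9 segment(s) drawn

Start position: (0, 0)
Final position: (0, 0)
Distance = 0; < 1e-6 -> CLOSED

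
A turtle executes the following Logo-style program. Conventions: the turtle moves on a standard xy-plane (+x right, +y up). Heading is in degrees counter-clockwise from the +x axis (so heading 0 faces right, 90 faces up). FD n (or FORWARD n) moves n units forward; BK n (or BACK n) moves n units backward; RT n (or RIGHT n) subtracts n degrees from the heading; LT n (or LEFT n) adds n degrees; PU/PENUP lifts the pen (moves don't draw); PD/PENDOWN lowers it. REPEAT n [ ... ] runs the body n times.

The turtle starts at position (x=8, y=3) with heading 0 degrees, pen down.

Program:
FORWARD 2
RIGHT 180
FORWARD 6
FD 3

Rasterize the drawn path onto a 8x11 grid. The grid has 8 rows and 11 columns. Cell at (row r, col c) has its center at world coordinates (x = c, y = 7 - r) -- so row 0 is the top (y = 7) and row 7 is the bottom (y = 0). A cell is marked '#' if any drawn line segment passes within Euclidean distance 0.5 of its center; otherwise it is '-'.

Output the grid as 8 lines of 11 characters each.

Answer: -----------
-----------
-----------
-----------
-##########
-----------
-----------
-----------

Derivation:
Segment 0: (8,3) -> (10,3)
Segment 1: (10,3) -> (4,3)
Segment 2: (4,3) -> (1,3)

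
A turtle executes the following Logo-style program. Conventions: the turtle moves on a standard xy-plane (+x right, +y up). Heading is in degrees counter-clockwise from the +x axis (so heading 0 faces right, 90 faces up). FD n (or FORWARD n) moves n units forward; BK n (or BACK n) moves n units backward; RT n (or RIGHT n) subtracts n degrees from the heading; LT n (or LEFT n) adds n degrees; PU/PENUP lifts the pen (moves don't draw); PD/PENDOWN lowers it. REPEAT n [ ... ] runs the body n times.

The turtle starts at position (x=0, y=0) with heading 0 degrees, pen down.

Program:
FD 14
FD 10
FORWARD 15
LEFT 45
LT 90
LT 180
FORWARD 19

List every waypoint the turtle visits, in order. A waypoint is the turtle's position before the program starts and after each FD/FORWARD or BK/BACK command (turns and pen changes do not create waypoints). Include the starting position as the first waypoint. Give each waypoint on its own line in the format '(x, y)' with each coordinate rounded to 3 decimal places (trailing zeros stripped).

Answer: (0, 0)
(14, 0)
(24, 0)
(39, 0)
(52.435, -13.435)

Derivation:
Executing turtle program step by step:
Start: pos=(0,0), heading=0, pen down
FD 14: (0,0) -> (14,0) [heading=0, draw]
FD 10: (14,0) -> (24,0) [heading=0, draw]
FD 15: (24,0) -> (39,0) [heading=0, draw]
LT 45: heading 0 -> 45
LT 90: heading 45 -> 135
LT 180: heading 135 -> 315
FD 19: (39,0) -> (52.435,-13.435) [heading=315, draw]
Final: pos=(52.435,-13.435), heading=315, 4 segment(s) drawn
Waypoints (5 total):
(0, 0)
(14, 0)
(24, 0)
(39, 0)
(52.435, -13.435)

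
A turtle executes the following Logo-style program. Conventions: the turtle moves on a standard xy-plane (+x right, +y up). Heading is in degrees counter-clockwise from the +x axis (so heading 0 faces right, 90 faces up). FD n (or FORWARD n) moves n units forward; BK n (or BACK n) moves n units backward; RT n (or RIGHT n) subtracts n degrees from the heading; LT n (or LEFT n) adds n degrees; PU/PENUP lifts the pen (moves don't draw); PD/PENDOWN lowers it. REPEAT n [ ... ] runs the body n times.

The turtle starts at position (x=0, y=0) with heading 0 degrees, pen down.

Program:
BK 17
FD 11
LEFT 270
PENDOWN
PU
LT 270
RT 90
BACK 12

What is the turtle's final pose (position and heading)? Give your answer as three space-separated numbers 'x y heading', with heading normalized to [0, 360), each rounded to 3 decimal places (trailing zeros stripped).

Executing turtle program step by step:
Start: pos=(0,0), heading=0, pen down
BK 17: (0,0) -> (-17,0) [heading=0, draw]
FD 11: (-17,0) -> (-6,0) [heading=0, draw]
LT 270: heading 0 -> 270
PD: pen down
PU: pen up
LT 270: heading 270 -> 180
RT 90: heading 180 -> 90
BK 12: (-6,0) -> (-6,-12) [heading=90, move]
Final: pos=(-6,-12), heading=90, 2 segment(s) drawn

Answer: -6 -12 90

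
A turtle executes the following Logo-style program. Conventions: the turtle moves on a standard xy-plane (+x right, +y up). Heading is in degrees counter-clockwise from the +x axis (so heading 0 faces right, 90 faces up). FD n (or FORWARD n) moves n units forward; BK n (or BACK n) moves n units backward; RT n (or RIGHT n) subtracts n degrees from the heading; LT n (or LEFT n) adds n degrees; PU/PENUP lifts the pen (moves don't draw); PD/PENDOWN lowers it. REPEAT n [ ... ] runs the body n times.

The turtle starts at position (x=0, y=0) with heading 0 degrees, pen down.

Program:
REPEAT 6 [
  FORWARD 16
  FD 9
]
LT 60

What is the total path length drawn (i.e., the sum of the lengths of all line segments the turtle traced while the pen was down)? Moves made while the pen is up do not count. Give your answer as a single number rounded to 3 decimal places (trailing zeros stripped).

Executing turtle program step by step:
Start: pos=(0,0), heading=0, pen down
REPEAT 6 [
  -- iteration 1/6 --
  FD 16: (0,0) -> (16,0) [heading=0, draw]
  FD 9: (16,0) -> (25,0) [heading=0, draw]
  -- iteration 2/6 --
  FD 16: (25,0) -> (41,0) [heading=0, draw]
  FD 9: (41,0) -> (50,0) [heading=0, draw]
  -- iteration 3/6 --
  FD 16: (50,0) -> (66,0) [heading=0, draw]
  FD 9: (66,0) -> (75,0) [heading=0, draw]
  -- iteration 4/6 --
  FD 16: (75,0) -> (91,0) [heading=0, draw]
  FD 9: (91,0) -> (100,0) [heading=0, draw]
  -- iteration 5/6 --
  FD 16: (100,0) -> (116,0) [heading=0, draw]
  FD 9: (116,0) -> (125,0) [heading=0, draw]
  -- iteration 6/6 --
  FD 16: (125,0) -> (141,0) [heading=0, draw]
  FD 9: (141,0) -> (150,0) [heading=0, draw]
]
LT 60: heading 0 -> 60
Final: pos=(150,0), heading=60, 12 segment(s) drawn

Segment lengths:
  seg 1: (0,0) -> (16,0), length = 16
  seg 2: (16,0) -> (25,0), length = 9
  seg 3: (25,0) -> (41,0), length = 16
  seg 4: (41,0) -> (50,0), length = 9
  seg 5: (50,0) -> (66,0), length = 16
  seg 6: (66,0) -> (75,0), length = 9
  seg 7: (75,0) -> (91,0), length = 16
  seg 8: (91,0) -> (100,0), length = 9
  seg 9: (100,0) -> (116,0), length = 16
  seg 10: (116,0) -> (125,0), length = 9
  seg 11: (125,0) -> (141,0), length = 16
  seg 12: (141,0) -> (150,0), length = 9
Total = 150

Answer: 150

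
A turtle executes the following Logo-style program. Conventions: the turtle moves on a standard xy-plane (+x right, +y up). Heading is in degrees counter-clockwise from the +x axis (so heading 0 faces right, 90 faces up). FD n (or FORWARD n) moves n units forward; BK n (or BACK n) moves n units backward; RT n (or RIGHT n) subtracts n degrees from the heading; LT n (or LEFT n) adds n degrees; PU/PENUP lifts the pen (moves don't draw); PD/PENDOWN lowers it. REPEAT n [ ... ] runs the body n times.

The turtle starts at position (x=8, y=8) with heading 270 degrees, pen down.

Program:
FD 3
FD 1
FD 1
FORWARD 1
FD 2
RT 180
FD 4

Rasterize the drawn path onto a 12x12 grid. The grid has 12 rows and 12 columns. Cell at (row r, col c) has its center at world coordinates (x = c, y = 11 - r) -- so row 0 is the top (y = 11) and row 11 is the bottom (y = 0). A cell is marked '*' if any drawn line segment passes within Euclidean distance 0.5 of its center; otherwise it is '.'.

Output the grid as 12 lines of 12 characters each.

Answer: ............
............
............
........*...
........*...
........*...
........*...
........*...
........*...
........*...
........*...
........*...

Derivation:
Segment 0: (8,8) -> (8,5)
Segment 1: (8,5) -> (8,4)
Segment 2: (8,4) -> (8,3)
Segment 3: (8,3) -> (8,2)
Segment 4: (8,2) -> (8,0)
Segment 5: (8,0) -> (8,4)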